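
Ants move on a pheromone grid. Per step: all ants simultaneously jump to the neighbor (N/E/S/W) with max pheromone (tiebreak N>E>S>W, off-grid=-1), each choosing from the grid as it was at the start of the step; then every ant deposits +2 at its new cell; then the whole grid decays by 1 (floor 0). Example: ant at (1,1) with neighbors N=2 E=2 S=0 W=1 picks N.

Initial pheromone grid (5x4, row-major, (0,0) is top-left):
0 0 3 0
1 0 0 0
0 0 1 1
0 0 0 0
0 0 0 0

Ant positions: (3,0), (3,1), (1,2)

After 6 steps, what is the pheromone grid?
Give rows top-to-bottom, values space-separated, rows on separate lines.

After step 1: ants at (2,0),(2,1),(0,2)
  0 0 4 0
  0 0 0 0
  1 1 0 0
  0 0 0 0
  0 0 0 0
After step 2: ants at (2,1),(2,0),(0,3)
  0 0 3 1
  0 0 0 0
  2 2 0 0
  0 0 0 0
  0 0 0 0
After step 3: ants at (2,0),(2,1),(0,2)
  0 0 4 0
  0 0 0 0
  3 3 0 0
  0 0 0 0
  0 0 0 0
After step 4: ants at (2,1),(2,0),(0,3)
  0 0 3 1
  0 0 0 0
  4 4 0 0
  0 0 0 0
  0 0 0 0
After step 5: ants at (2,0),(2,1),(0,2)
  0 0 4 0
  0 0 0 0
  5 5 0 0
  0 0 0 0
  0 0 0 0
After step 6: ants at (2,1),(2,0),(0,3)
  0 0 3 1
  0 0 0 0
  6 6 0 0
  0 0 0 0
  0 0 0 0

0 0 3 1
0 0 0 0
6 6 0 0
0 0 0 0
0 0 0 0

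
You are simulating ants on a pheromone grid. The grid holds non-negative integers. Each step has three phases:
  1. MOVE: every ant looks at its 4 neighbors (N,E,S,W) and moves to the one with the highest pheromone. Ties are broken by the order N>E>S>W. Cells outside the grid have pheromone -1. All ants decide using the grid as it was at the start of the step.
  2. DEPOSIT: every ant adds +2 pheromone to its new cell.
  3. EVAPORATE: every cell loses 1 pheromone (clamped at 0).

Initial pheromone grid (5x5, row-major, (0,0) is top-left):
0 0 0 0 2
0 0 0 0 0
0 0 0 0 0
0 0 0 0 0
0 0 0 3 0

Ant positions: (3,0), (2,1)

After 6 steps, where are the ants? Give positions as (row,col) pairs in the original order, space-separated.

Step 1: ant0:(3,0)->N->(2,0) | ant1:(2,1)->N->(1,1)
  grid max=2 at (4,3)
Step 2: ant0:(2,0)->N->(1,0) | ant1:(1,1)->N->(0,1)
  grid max=1 at (0,1)
Step 3: ant0:(1,0)->N->(0,0) | ant1:(0,1)->E->(0,2)
  grid max=1 at (0,0)
Step 4: ant0:(0,0)->E->(0,1) | ant1:(0,2)->E->(0,3)
  grid max=1 at (0,1)
Step 5: ant0:(0,1)->E->(0,2) | ant1:(0,3)->E->(0,4)
  grid max=1 at (0,2)
Step 6: ant0:(0,2)->E->(0,3) | ant1:(0,4)->S->(1,4)
  grid max=1 at (0,3)

(0,3) (1,4)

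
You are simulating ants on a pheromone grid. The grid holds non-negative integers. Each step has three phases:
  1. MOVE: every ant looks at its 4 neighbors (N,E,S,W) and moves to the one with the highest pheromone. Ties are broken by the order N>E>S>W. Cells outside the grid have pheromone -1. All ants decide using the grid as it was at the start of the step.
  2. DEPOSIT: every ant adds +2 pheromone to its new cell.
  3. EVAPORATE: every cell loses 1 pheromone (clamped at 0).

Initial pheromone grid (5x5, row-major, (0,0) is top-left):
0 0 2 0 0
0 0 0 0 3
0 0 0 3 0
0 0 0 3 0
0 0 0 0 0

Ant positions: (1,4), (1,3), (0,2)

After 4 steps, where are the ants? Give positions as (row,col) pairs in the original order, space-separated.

Step 1: ant0:(1,4)->N->(0,4) | ant1:(1,3)->E->(1,4) | ant2:(0,2)->E->(0,3)
  grid max=4 at (1,4)
Step 2: ant0:(0,4)->S->(1,4) | ant1:(1,4)->N->(0,4) | ant2:(0,3)->E->(0,4)
  grid max=5 at (1,4)
Step 3: ant0:(1,4)->N->(0,4) | ant1:(0,4)->S->(1,4) | ant2:(0,4)->S->(1,4)
  grid max=8 at (1,4)
Step 4: ant0:(0,4)->S->(1,4) | ant1:(1,4)->N->(0,4) | ant2:(1,4)->N->(0,4)
  grid max=9 at (1,4)

(1,4) (0,4) (0,4)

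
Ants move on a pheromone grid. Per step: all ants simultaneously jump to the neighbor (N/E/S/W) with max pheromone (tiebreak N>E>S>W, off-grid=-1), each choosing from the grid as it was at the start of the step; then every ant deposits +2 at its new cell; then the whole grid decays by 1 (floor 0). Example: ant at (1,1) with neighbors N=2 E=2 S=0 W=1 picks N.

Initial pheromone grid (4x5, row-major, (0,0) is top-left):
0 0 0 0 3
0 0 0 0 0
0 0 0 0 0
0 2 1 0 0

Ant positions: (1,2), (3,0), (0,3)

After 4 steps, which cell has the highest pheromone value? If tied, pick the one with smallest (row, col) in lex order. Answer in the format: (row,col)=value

Step 1: ant0:(1,2)->N->(0,2) | ant1:(3,0)->E->(3,1) | ant2:(0,3)->E->(0,4)
  grid max=4 at (0,4)
Step 2: ant0:(0,2)->E->(0,3) | ant1:(3,1)->N->(2,1) | ant2:(0,4)->S->(1,4)
  grid max=3 at (0,4)
Step 3: ant0:(0,3)->E->(0,4) | ant1:(2,1)->S->(3,1) | ant2:(1,4)->N->(0,4)
  grid max=6 at (0,4)
Step 4: ant0:(0,4)->S->(1,4) | ant1:(3,1)->N->(2,1) | ant2:(0,4)->S->(1,4)
  grid max=5 at (0,4)
Final grid:
  0 0 0 0 5
  0 0 0 0 3
  0 1 0 0 0
  0 2 0 0 0
Max pheromone 5 at (0,4)

Answer: (0,4)=5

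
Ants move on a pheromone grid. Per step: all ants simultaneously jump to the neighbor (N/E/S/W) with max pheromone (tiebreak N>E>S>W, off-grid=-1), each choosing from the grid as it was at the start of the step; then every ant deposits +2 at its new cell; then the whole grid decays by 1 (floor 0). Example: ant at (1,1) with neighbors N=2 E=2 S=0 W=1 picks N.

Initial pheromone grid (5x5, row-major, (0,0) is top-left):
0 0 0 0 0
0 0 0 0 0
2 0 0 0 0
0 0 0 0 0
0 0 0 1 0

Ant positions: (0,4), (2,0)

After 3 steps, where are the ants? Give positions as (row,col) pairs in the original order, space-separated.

Step 1: ant0:(0,4)->S->(1,4) | ant1:(2,0)->N->(1,0)
  grid max=1 at (1,0)
Step 2: ant0:(1,4)->N->(0,4) | ant1:(1,0)->S->(2,0)
  grid max=2 at (2,0)
Step 3: ant0:(0,4)->S->(1,4) | ant1:(2,0)->N->(1,0)
  grid max=1 at (1,0)

(1,4) (1,0)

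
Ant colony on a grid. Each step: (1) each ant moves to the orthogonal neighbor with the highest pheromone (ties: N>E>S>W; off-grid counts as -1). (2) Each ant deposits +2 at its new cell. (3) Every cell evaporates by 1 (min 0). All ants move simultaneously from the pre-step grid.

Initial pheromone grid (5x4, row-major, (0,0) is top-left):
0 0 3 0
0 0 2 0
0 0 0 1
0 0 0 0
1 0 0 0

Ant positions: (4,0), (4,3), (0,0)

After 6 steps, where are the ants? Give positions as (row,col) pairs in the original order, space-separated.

Step 1: ant0:(4,0)->N->(3,0) | ant1:(4,3)->N->(3,3) | ant2:(0,0)->E->(0,1)
  grid max=2 at (0,2)
Step 2: ant0:(3,0)->N->(2,0) | ant1:(3,3)->N->(2,3) | ant2:(0,1)->E->(0,2)
  grid max=3 at (0,2)
Step 3: ant0:(2,0)->N->(1,0) | ant1:(2,3)->N->(1,3) | ant2:(0,2)->E->(0,3)
  grid max=2 at (0,2)
Step 4: ant0:(1,0)->N->(0,0) | ant1:(1,3)->N->(0,3) | ant2:(0,3)->W->(0,2)
  grid max=3 at (0,2)
Step 5: ant0:(0,0)->E->(0,1) | ant1:(0,3)->W->(0,2) | ant2:(0,2)->E->(0,3)
  grid max=4 at (0,2)
Step 6: ant0:(0,1)->E->(0,2) | ant1:(0,2)->E->(0,3) | ant2:(0,3)->W->(0,2)
  grid max=7 at (0,2)

(0,2) (0,3) (0,2)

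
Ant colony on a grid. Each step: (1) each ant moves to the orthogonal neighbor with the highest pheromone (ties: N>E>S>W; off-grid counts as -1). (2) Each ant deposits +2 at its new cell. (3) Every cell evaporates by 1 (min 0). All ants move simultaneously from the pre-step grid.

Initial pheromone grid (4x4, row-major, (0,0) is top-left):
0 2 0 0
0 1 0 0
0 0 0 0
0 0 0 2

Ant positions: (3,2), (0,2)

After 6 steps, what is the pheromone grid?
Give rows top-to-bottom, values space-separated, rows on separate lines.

After step 1: ants at (3,3),(0,1)
  0 3 0 0
  0 0 0 0
  0 0 0 0
  0 0 0 3
After step 2: ants at (2,3),(0,2)
  0 2 1 0
  0 0 0 0
  0 0 0 1
  0 0 0 2
After step 3: ants at (3,3),(0,1)
  0 3 0 0
  0 0 0 0
  0 0 0 0
  0 0 0 3
After step 4: ants at (2,3),(0,2)
  0 2 1 0
  0 0 0 0
  0 0 0 1
  0 0 0 2
After step 5: ants at (3,3),(0,1)
  0 3 0 0
  0 0 0 0
  0 0 0 0
  0 0 0 3
After step 6: ants at (2,3),(0,2)
  0 2 1 0
  0 0 0 0
  0 0 0 1
  0 0 0 2

0 2 1 0
0 0 0 0
0 0 0 1
0 0 0 2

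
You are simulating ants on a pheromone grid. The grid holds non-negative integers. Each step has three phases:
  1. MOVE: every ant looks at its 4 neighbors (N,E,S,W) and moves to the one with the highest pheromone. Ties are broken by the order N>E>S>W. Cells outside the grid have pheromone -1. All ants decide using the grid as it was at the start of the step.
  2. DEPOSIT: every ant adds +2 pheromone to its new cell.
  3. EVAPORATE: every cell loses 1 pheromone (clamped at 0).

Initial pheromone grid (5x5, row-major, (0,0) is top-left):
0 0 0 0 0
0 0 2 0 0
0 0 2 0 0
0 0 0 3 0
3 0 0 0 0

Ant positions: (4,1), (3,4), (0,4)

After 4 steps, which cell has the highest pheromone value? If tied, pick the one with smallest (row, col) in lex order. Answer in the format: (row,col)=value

Answer: (3,3)=3

Derivation:
Step 1: ant0:(4,1)->W->(4,0) | ant1:(3,4)->W->(3,3) | ant2:(0,4)->S->(1,4)
  grid max=4 at (3,3)
Step 2: ant0:(4,0)->N->(3,0) | ant1:(3,3)->N->(2,3) | ant2:(1,4)->N->(0,4)
  grid max=3 at (3,3)
Step 3: ant0:(3,0)->S->(4,0) | ant1:(2,3)->S->(3,3) | ant2:(0,4)->S->(1,4)
  grid max=4 at (3,3)
Step 4: ant0:(4,0)->N->(3,0) | ant1:(3,3)->N->(2,3) | ant2:(1,4)->N->(0,4)
  grid max=3 at (3,3)
Final grid:
  0 0 0 0 1
  0 0 0 0 0
  0 0 0 1 0
  1 0 0 3 0
  3 0 0 0 0
Max pheromone 3 at (3,3)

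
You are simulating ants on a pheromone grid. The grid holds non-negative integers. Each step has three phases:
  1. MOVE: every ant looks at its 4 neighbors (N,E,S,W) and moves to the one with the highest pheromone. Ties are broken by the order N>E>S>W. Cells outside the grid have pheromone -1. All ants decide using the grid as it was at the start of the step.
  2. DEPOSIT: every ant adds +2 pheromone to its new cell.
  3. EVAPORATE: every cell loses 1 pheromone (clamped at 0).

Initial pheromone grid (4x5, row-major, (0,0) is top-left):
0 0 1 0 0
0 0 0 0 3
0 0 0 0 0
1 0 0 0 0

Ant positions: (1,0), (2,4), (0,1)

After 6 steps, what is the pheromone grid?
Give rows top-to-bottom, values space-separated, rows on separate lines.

After step 1: ants at (0,0),(1,4),(0,2)
  1 0 2 0 0
  0 0 0 0 4
  0 0 0 0 0
  0 0 0 0 0
After step 2: ants at (0,1),(0,4),(0,3)
  0 1 1 1 1
  0 0 0 0 3
  0 0 0 0 0
  0 0 0 0 0
After step 3: ants at (0,2),(1,4),(0,4)
  0 0 2 0 2
  0 0 0 0 4
  0 0 0 0 0
  0 0 0 0 0
After step 4: ants at (0,3),(0,4),(1,4)
  0 0 1 1 3
  0 0 0 0 5
  0 0 0 0 0
  0 0 0 0 0
After step 5: ants at (0,4),(1,4),(0,4)
  0 0 0 0 6
  0 0 0 0 6
  0 0 0 0 0
  0 0 0 0 0
After step 6: ants at (1,4),(0,4),(1,4)
  0 0 0 0 7
  0 0 0 0 9
  0 0 0 0 0
  0 0 0 0 0

0 0 0 0 7
0 0 0 0 9
0 0 0 0 0
0 0 0 0 0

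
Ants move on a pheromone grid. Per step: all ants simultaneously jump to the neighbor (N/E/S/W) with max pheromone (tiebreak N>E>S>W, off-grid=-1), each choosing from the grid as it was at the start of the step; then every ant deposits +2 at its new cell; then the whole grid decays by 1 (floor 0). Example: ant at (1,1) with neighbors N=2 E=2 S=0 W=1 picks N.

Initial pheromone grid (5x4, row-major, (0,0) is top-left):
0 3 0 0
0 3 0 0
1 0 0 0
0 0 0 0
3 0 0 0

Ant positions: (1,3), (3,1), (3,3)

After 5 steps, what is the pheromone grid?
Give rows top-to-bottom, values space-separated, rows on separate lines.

After step 1: ants at (0,3),(2,1),(2,3)
  0 2 0 1
  0 2 0 0
  0 1 0 1
  0 0 0 0
  2 0 0 0
After step 2: ants at (1,3),(1,1),(1,3)
  0 1 0 0
  0 3 0 3
  0 0 0 0
  0 0 0 0
  1 0 0 0
After step 3: ants at (0,3),(0,1),(0,3)
  0 2 0 3
  0 2 0 2
  0 0 0 0
  0 0 0 0
  0 0 0 0
After step 4: ants at (1,3),(1,1),(1,3)
  0 1 0 2
  0 3 0 5
  0 0 0 0
  0 0 0 0
  0 0 0 0
After step 5: ants at (0,3),(0,1),(0,3)
  0 2 0 5
  0 2 0 4
  0 0 0 0
  0 0 0 0
  0 0 0 0

0 2 0 5
0 2 0 4
0 0 0 0
0 0 0 0
0 0 0 0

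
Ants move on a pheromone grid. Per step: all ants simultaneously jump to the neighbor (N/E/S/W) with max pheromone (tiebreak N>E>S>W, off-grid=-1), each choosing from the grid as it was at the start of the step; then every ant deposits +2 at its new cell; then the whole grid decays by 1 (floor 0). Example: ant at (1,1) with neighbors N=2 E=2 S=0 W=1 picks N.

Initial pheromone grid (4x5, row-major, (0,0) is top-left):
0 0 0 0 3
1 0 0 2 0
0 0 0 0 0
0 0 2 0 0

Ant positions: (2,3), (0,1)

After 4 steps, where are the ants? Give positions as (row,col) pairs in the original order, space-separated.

Step 1: ant0:(2,3)->N->(1,3) | ant1:(0,1)->E->(0,2)
  grid max=3 at (1,3)
Step 2: ant0:(1,3)->N->(0,3) | ant1:(0,2)->E->(0,3)
  grid max=3 at (0,3)
Step 3: ant0:(0,3)->S->(1,3) | ant1:(0,3)->S->(1,3)
  grid max=5 at (1,3)
Step 4: ant0:(1,3)->N->(0,3) | ant1:(1,3)->N->(0,3)
  grid max=5 at (0,3)

(0,3) (0,3)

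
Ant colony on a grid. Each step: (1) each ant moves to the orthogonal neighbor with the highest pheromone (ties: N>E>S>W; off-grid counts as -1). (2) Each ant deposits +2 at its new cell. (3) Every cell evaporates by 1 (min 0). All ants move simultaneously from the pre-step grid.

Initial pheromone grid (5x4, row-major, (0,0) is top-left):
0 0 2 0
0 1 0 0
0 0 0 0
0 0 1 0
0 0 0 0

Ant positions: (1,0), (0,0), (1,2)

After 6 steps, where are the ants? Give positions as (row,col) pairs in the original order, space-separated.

Step 1: ant0:(1,0)->E->(1,1) | ant1:(0,0)->E->(0,1) | ant2:(1,2)->N->(0,2)
  grid max=3 at (0,2)
Step 2: ant0:(1,1)->N->(0,1) | ant1:(0,1)->E->(0,2) | ant2:(0,2)->W->(0,1)
  grid max=4 at (0,1)
Step 3: ant0:(0,1)->E->(0,2) | ant1:(0,2)->W->(0,1) | ant2:(0,1)->E->(0,2)
  grid max=7 at (0,2)
Step 4: ant0:(0,2)->W->(0,1) | ant1:(0,1)->E->(0,2) | ant2:(0,2)->W->(0,1)
  grid max=8 at (0,1)
Step 5: ant0:(0,1)->E->(0,2) | ant1:(0,2)->W->(0,1) | ant2:(0,1)->E->(0,2)
  grid max=11 at (0,2)
Step 6: ant0:(0,2)->W->(0,1) | ant1:(0,1)->E->(0,2) | ant2:(0,2)->W->(0,1)
  grid max=12 at (0,1)

(0,1) (0,2) (0,1)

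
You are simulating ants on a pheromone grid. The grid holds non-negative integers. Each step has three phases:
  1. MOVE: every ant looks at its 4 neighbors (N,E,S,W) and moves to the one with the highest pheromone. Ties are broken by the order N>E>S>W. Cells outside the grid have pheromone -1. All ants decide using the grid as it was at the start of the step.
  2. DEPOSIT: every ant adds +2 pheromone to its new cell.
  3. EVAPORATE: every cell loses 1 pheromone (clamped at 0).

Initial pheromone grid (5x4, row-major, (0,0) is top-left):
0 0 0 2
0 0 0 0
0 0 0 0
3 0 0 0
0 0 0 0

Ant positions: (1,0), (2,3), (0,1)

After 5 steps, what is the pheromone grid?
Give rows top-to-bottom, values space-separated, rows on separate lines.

After step 1: ants at (0,0),(1,3),(0,2)
  1 0 1 1
  0 0 0 1
  0 0 0 0
  2 0 0 0
  0 0 0 0
After step 2: ants at (0,1),(0,3),(0,3)
  0 1 0 4
  0 0 0 0
  0 0 0 0
  1 0 0 0
  0 0 0 0
After step 3: ants at (0,2),(1,3),(1,3)
  0 0 1 3
  0 0 0 3
  0 0 0 0
  0 0 0 0
  0 0 0 0
After step 4: ants at (0,3),(0,3),(0,3)
  0 0 0 8
  0 0 0 2
  0 0 0 0
  0 0 0 0
  0 0 0 0
After step 5: ants at (1,3),(1,3),(1,3)
  0 0 0 7
  0 0 0 7
  0 0 0 0
  0 0 0 0
  0 0 0 0

0 0 0 7
0 0 0 7
0 0 0 0
0 0 0 0
0 0 0 0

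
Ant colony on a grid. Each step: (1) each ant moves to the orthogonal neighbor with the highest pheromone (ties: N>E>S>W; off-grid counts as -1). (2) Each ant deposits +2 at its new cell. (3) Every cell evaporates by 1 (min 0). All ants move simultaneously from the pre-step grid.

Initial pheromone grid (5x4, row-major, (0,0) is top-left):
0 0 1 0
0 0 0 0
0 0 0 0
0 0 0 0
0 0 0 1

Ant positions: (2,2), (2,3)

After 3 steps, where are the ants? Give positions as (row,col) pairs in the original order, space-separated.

Step 1: ant0:(2,2)->N->(1,2) | ant1:(2,3)->N->(1,3)
  grid max=1 at (1,2)
Step 2: ant0:(1,2)->E->(1,3) | ant1:(1,3)->W->(1,2)
  grid max=2 at (1,2)
Step 3: ant0:(1,3)->W->(1,2) | ant1:(1,2)->E->(1,3)
  grid max=3 at (1,2)

(1,2) (1,3)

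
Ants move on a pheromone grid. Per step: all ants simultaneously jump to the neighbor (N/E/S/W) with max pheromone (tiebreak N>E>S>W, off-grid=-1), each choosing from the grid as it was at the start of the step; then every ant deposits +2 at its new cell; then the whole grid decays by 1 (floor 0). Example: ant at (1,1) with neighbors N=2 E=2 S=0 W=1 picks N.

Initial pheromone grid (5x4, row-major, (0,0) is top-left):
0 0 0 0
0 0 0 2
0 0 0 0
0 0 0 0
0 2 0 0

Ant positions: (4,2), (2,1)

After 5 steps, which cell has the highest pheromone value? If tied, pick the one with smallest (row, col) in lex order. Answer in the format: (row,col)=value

Step 1: ant0:(4,2)->W->(4,1) | ant1:(2,1)->N->(1,1)
  grid max=3 at (4,1)
Step 2: ant0:(4,1)->N->(3,1) | ant1:(1,1)->N->(0,1)
  grid max=2 at (4,1)
Step 3: ant0:(3,1)->S->(4,1) | ant1:(0,1)->E->(0,2)
  grid max=3 at (4,1)
Step 4: ant0:(4,1)->N->(3,1) | ant1:(0,2)->E->(0,3)
  grid max=2 at (4,1)
Step 5: ant0:(3,1)->S->(4,1) | ant1:(0,3)->S->(1,3)
  grid max=3 at (4,1)
Final grid:
  0 0 0 0
  0 0 0 1
  0 0 0 0
  0 0 0 0
  0 3 0 0
Max pheromone 3 at (4,1)

Answer: (4,1)=3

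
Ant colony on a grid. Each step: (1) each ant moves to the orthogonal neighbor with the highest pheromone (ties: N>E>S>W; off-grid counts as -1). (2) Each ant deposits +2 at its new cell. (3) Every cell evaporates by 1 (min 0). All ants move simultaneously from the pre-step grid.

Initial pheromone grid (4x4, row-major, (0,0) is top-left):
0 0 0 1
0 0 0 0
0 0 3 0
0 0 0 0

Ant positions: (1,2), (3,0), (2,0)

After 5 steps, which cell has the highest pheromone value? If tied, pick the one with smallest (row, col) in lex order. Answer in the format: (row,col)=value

Step 1: ant0:(1,2)->S->(2,2) | ant1:(3,0)->N->(2,0) | ant2:(2,0)->N->(1,0)
  grid max=4 at (2,2)
Step 2: ant0:(2,2)->N->(1,2) | ant1:(2,0)->N->(1,0) | ant2:(1,0)->S->(2,0)
  grid max=3 at (2,2)
Step 3: ant0:(1,2)->S->(2,2) | ant1:(1,0)->S->(2,0) | ant2:(2,0)->N->(1,0)
  grid max=4 at (2,2)
Step 4: ant0:(2,2)->N->(1,2) | ant1:(2,0)->N->(1,0) | ant2:(1,0)->S->(2,0)
  grid max=4 at (1,0)
Step 5: ant0:(1,2)->S->(2,2) | ant1:(1,0)->S->(2,0) | ant2:(2,0)->N->(1,0)
  grid max=5 at (1,0)
Final grid:
  0 0 0 0
  5 0 0 0
  5 0 4 0
  0 0 0 0
Max pheromone 5 at (1,0)

Answer: (1,0)=5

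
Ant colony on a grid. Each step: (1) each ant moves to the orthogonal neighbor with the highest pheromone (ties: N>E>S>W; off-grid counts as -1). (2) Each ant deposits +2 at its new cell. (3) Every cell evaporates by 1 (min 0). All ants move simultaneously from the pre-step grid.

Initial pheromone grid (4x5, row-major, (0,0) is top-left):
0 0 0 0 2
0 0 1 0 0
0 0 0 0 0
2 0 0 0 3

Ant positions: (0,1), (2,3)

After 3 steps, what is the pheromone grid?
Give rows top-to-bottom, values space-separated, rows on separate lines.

After step 1: ants at (0,2),(1,3)
  0 0 1 0 1
  0 0 0 1 0
  0 0 0 0 0
  1 0 0 0 2
After step 2: ants at (0,3),(0,3)
  0 0 0 3 0
  0 0 0 0 0
  0 0 0 0 0
  0 0 0 0 1
After step 3: ants at (0,4),(0,4)
  0 0 0 2 3
  0 0 0 0 0
  0 0 0 0 0
  0 0 0 0 0

0 0 0 2 3
0 0 0 0 0
0 0 0 0 0
0 0 0 0 0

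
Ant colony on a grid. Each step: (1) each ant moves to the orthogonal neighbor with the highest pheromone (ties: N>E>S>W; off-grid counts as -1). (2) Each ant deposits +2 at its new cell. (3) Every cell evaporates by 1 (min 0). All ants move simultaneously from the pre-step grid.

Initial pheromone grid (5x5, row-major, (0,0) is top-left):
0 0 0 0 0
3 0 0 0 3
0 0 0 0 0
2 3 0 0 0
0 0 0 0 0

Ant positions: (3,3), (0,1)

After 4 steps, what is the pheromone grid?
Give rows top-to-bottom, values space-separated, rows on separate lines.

After step 1: ants at (2,3),(0,2)
  0 0 1 0 0
  2 0 0 0 2
  0 0 0 1 0
  1 2 0 0 0
  0 0 0 0 0
After step 2: ants at (1,3),(0,3)
  0 0 0 1 0
  1 0 0 1 1
  0 0 0 0 0
  0 1 0 0 0
  0 0 0 0 0
After step 3: ants at (0,3),(1,3)
  0 0 0 2 0
  0 0 0 2 0
  0 0 0 0 0
  0 0 0 0 0
  0 0 0 0 0
After step 4: ants at (1,3),(0,3)
  0 0 0 3 0
  0 0 0 3 0
  0 0 0 0 0
  0 0 0 0 0
  0 0 0 0 0

0 0 0 3 0
0 0 0 3 0
0 0 0 0 0
0 0 0 0 0
0 0 0 0 0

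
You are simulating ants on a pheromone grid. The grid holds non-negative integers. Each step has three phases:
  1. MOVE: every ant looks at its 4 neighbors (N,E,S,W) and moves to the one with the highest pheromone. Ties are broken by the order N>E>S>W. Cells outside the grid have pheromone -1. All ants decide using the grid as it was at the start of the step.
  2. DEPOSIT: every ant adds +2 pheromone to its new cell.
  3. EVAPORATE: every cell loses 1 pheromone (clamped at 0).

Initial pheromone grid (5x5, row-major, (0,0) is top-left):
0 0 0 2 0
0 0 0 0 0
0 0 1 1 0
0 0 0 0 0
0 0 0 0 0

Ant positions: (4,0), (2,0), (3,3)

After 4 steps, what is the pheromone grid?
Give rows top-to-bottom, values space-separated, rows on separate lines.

After step 1: ants at (3,0),(1,0),(2,3)
  0 0 0 1 0
  1 0 0 0 0
  0 0 0 2 0
  1 0 0 0 0
  0 0 0 0 0
After step 2: ants at (2,0),(0,0),(1,3)
  1 0 0 0 0
  0 0 0 1 0
  1 0 0 1 0
  0 0 0 0 0
  0 0 0 0 0
After step 3: ants at (1,0),(0,1),(2,3)
  0 1 0 0 0
  1 0 0 0 0
  0 0 0 2 0
  0 0 0 0 0
  0 0 0 0 0
After step 4: ants at (0,0),(0,2),(1,3)
  1 0 1 0 0
  0 0 0 1 0
  0 0 0 1 0
  0 0 0 0 0
  0 0 0 0 0

1 0 1 0 0
0 0 0 1 0
0 0 0 1 0
0 0 0 0 0
0 0 0 0 0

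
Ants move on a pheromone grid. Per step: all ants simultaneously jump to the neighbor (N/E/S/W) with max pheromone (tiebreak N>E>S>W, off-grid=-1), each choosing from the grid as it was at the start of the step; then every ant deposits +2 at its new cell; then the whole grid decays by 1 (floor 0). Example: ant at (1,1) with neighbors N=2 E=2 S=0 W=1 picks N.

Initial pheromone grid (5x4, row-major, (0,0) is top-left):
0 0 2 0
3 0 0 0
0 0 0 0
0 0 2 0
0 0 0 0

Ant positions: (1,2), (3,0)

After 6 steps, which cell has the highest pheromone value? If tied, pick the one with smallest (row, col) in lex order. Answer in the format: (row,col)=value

Answer: (1,0)=3

Derivation:
Step 1: ant0:(1,2)->N->(0,2) | ant1:(3,0)->N->(2,0)
  grid max=3 at (0,2)
Step 2: ant0:(0,2)->E->(0,3) | ant1:(2,0)->N->(1,0)
  grid max=3 at (1,0)
Step 3: ant0:(0,3)->W->(0,2) | ant1:(1,0)->N->(0,0)
  grid max=3 at (0,2)
Step 4: ant0:(0,2)->E->(0,3) | ant1:(0,0)->S->(1,0)
  grid max=3 at (1,0)
Step 5: ant0:(0,3)->W->(0,2) | ant1:(1,0)->N->(0,0)
  grid max=3 at (0,2)
Step 6: ant0:(0,2)->E->(0,3) | ant1:(0,0)->S->(1,0)
  grid max=3 at (1,0)
Final grid:
  0 0 2 1
  3 0 0 0
  0 0 0 0
  0 0 0 0
  0 0 0 0
Max pheromone 3 at (1,0)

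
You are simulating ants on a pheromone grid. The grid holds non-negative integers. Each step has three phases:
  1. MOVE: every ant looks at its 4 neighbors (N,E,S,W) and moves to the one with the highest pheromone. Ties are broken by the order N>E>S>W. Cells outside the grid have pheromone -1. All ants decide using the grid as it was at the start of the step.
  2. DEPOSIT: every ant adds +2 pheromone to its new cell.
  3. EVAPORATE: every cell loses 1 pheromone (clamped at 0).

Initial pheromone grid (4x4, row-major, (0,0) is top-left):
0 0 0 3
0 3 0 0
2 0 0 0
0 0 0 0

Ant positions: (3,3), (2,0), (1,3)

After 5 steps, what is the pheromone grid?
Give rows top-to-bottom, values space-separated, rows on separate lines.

After step 1: ants at (2,3),(1,0),(0,3)
  0 0 0 4
  1 2 0 0
  1 0 0 1
  0 0 0 0
After step 2: ants at (1,3),(1,1),(1,3)
  0 0 0 3
  0 3 0 3
  0 0 0 0
  0 0 0 0
After step 3: ants at (0,3),(0,1),(0,3)
  0 1 0 6
  0 2 0 2
  0 0 0 0
  0 0 0 0
After step 4: ants at (1,3),(1,1),(1,3)
  0 0 0 5
  0 3 0 5
  0 0 0 0
  0 0 0 0
After step 5: ants at (0,3),(0,1),(0,3)
  0 1 0 8
  0 2 0 4
  0 0 0 0
  0 0 0 0

0 1 0 8
0 2 0 4
0 0 0 0
0 0 0 0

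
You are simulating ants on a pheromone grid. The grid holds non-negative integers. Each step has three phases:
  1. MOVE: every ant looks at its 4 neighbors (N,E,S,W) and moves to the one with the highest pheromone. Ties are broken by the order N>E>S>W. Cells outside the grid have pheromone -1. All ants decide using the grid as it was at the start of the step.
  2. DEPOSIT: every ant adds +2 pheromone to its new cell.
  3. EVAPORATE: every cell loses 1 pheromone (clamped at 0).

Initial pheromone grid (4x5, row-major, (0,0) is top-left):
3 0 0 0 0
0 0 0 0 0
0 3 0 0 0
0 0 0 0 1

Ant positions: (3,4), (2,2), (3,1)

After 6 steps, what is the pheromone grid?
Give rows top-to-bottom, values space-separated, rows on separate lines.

After step 1: ants at (2,4),(2,1),(2,1)
  2 0 0 0 0
  0 0 0 0 0
  0 6 0 0 1
  0 0 0 0 0
After step 2: ants at (1,4),(1,1),(1,1)
  1 0 0 0 0
  0 3 0 0 1
  0 5 0 0 0
  0 0 0 0 0
After step 3: ants at (0,4),(2,1),(2,1)
  0 0 0 0 1
  0 2 0 0 0
  0 8 0 0 0
  0 0 0 0 0
After step 4: ants at (1,4),(1,1),(1,1)
  0 0 0 0 0
  0 5 0 0 1
  0 7 0 0 0
  0 0 0 0 0
After step 5: ants at (0,4),(2,1),(2,1)
  0 0 0 0 1
  0 4 0 0 0
  0 10 0 0 0
  0 0 0 0 0
After step 6: ants at (1,4),(1,1),(1,1)
  0 0 0 0 0
  0 7 0 0 1
  0 9 0 0 0
  0 0 0 0 0

0 0 0 0 0
0 7 0 0 1
0 9 0 0 0
0 0 0 0 0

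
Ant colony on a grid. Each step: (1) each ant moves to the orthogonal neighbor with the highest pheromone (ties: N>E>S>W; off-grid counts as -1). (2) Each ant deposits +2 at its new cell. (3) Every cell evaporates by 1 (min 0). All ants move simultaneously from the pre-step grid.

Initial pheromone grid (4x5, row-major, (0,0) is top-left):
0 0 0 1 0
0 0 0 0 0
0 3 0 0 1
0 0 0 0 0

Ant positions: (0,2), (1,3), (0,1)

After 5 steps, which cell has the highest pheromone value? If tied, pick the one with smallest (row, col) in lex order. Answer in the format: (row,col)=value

Step 1: ant0:(0,2)->E->(0,3) | ant1:(1,3)->N->(0,3) | ant2:(0,1)->E->(0,2)
  grid max=4 at (0,3)
Step 2: ant0:(0,3)->W->(0,2) | ant1:(0,3)->W->(0,2) | ant2:(0,2)->E->(0,3)
  grid max=5 at (0,3)
Step 3: ant0:(0,2)->E->(0,3) | ant1:(0,2)->E->(0,3) | ant2:(0,3)->W->(0,2)
  grid max=8 at (0,3)
Step 4: ant0:(0,3)->W->(0,2) | ant1:(0,3)->W->(0,2) | ant2:(0,2)->E->(0,3)
  grid max=9 at (0,3)
Step 5: ant0:(0,2)->E->(0,3) | ant1:(0,2)->E->(0,3) | ant2:(0,3)->W->(0,2)
  grid max=12 at (0,3)
Final grid:
  0 0 9 12 0
  0 0 0 0 0
  0 0 0 0 0
  0 0 0 0 0
Max pheromone 12 at (0,3)

Answer: (0,3)=12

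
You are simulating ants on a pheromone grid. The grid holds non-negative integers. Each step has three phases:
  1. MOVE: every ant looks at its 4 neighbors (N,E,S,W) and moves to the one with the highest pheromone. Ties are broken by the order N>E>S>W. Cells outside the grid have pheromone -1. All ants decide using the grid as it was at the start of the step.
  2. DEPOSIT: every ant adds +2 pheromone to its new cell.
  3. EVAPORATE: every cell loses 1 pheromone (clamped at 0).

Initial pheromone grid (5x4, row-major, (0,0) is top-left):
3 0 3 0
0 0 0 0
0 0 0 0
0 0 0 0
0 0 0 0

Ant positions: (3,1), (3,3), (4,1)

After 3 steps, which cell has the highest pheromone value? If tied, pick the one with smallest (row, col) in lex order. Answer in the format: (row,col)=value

Answer: (2,1)=3

Derivation:
Step 1: ant0:(3,1)->N->(2,1) | ant1:(3,3)->N->(2,3) | ant2:(4,1)->N->(3,1)
  grid max=2 at (0,0)
Step 2: ant0:(2,1)->S->(3,1) | ant1:(2,3)->N->(1,3) | ant2:(3,1)->N->(2,1)
  grid max=2 at (2,1)
Step 3: ant0:(3,1)->N->(2,1) | ant1:(1,3)->N->(0,3) | ant2:(2,1)->S->(3,1)
  grid max=3 at (2,1)
Final grid:
  0 0 0 1
  0 0 0 0
  0 3 0 0
  0 3 0 0
  0 0 0 0
Max pheromone 3 at (2,1)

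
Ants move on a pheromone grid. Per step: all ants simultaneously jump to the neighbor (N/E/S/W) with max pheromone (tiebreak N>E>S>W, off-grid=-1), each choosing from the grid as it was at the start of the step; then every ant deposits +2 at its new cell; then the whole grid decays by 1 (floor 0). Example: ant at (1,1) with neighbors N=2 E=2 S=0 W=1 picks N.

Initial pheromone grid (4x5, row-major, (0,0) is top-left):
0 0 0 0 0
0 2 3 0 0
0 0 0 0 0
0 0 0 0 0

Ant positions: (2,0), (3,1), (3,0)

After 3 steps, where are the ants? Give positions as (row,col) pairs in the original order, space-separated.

Step 1: ant0:(2,0)->N->(1,0) | ant1:(3,1)->N->(2,1) | ant2:(3,0)->N->(2,0)
  grid max=2 at (1,2)
Step 2: ant0:(1,0)->E->(1,1) | ant1:(2,1)->N->(1,1) | ant2:(2,0)->N->(1,0)
  grid max=4 at (1,1)
Step 3: ant0:(1,1)->W->(1,0) | ant1:(1,1)->W->(1,0) | ant2:(1,0)->E->(1,1)
  grid max=5 at (1,0)

(1,0) (1,0) (1,1)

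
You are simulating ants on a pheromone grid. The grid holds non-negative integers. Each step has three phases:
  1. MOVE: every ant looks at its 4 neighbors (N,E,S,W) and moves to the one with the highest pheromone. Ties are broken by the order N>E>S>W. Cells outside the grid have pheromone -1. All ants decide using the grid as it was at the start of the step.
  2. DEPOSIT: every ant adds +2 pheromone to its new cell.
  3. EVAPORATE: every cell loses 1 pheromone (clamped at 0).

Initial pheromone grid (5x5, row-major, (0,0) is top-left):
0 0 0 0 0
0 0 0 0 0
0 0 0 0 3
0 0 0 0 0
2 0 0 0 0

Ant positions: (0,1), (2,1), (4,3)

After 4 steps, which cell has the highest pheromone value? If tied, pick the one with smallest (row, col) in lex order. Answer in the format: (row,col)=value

Answer: (1,4)=3

Derivation:
Step 1: ant0:(0,1)->E->(0,2) | ant1:(2,1)->N->(1,1) | ant2:(4,3)->N->(3,3)
  grid max=2 at (2,4)
Step 2: ant0:(0,2)->E->(0,3) | ant1:(1,1)->N->(0,1) | ant2:(3,3)->N->(2,3)
  grid max=1 at (0,1)
Step 3: ant0:(0,3)->E->(0,4) | ant1:(0,1)->E->(0,2) | ant2:(2,3)->E->(2,4)
  grid max=2 at (2,4)
Step 4: ant0:(0,4)->S->(1,4) | ant1:(0,2)->E->(0,3) | ant2:(2,4)->N->(1,4)
  grid max=3 at (1,4)
Final grid:
  0 0 0 1 0
  0 0 0 0 3
  0 0 0 0 1
  0 0 0 0 0
  0 0 0 0 0
Max pheromone 3 at (1,4)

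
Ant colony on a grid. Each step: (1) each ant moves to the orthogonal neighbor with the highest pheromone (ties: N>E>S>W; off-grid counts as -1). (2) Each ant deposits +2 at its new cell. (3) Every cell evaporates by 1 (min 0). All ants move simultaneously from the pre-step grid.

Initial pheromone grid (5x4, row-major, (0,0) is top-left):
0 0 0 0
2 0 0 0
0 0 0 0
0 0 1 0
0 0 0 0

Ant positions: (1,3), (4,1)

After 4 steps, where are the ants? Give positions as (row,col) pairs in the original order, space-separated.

Step 1: ant0:(1,3)->N->(0,3) | ant1:(4,1)->N->(3,1)
  grid max=1 at (0,3)
Step 2: ant0:(0,3)->S->(1,3) | ant1:(3,1)->N->(2,1)
  grid max=1 at (1,3)
Step 3: ant0:(1,3)->N->(0,3) | ant1:(2,1)->N->(1,1)
  grid max=1 at (0,3)
Step 4: ant0:(0,3)->S->(1,3) | ant1:(1,1)->N->(0,1)
  grid max=1 at (0,1)

(1,3) (0,1)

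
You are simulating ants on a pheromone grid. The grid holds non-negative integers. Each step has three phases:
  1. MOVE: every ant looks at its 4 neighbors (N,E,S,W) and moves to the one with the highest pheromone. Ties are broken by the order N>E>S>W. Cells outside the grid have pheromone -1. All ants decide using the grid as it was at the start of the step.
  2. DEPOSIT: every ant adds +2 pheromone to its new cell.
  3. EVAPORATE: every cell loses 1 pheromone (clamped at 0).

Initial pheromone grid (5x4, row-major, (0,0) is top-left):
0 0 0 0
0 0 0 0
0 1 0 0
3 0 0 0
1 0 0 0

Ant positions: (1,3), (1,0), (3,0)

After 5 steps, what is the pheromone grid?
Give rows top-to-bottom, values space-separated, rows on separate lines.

After step 1: ants at (0,3),(0,0),(4,0)
  1 0 0 1
  0 0 0 0
  0 0 0 0
  2 0 0 0
  2 0 0 0
After step 2: ants at (1,3),(0,1),(3,0)
  0 1 0 0
  0 0 0 1
  0 0 0 0
  3 0 0 0
  1 0 0 0
After step 3: ants at (0,3),(0,2),(4,0)
  0 0 1 1
  0 0 0 0
  0 0 0 0
  2 0 0 0
  2 0 0 0
After step 4: ants at (0,2),(0,3),(3,0)
  0 0 2 2
  0 0 0 0
  0 0 0 0
  3 0 0 0
  1 0 0 0
After step 5: ants at (0,3),(0,2),(4,0)
  0 0 3 3
  0 0 0 0
  0 0 0 0
  2 0 0 0
  2 0 0 0

0 0 3 3
0 0 0 0
0 0 0 0
2 0 0 0
2 0 0 0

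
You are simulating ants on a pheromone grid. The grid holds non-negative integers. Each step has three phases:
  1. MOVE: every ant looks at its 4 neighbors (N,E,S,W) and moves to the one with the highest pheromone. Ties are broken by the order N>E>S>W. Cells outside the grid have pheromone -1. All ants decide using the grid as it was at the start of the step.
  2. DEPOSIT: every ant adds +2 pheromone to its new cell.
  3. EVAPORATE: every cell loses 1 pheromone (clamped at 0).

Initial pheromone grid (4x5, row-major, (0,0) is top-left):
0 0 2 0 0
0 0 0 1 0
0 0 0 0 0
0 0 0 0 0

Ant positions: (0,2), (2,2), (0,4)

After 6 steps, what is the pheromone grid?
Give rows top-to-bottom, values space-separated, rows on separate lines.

After step 1: ants at (0,3),(1,2),(1,4)
  0 0 1 1 0
  0 0 1 0 1
  0 0 0 0 0
  0 0 0 0 0
After step 2: ants at (0,2),(0,2),(0,4)
  0 0 4 0 1
  0 0 0 0 0
  0 0 0 0 0
  0 0 0 0 0
After step 3: ants at (0,3),(0,3),(1,4)
  0 0 3 3 0
  0 0 0 0 1
  0 0 0 0 0
  0 0 0 0 0
After step 4: ants at (0,2),(0,2),(0,4)
  0 0 6 2 1
  0 0 0 0 0
  0 0 0 0 0
  0 0 0 0 0
After step 5: ants at (0,3),(0,3),(0,3)
  0 0 5 7 0
  0 0 0 0 0
  0 0 0 0 0
  0 0 0 0 0
After step 6: ants at (0,2),(0,2),(0,2)
  0 0 10 6 0
  0 0 0 0 0
  0 0 0 0 0
  0 0 0 0 0

0 0 10 6 0
0 0 0 0 0
0 0 0 0 0
0 0 0 0 0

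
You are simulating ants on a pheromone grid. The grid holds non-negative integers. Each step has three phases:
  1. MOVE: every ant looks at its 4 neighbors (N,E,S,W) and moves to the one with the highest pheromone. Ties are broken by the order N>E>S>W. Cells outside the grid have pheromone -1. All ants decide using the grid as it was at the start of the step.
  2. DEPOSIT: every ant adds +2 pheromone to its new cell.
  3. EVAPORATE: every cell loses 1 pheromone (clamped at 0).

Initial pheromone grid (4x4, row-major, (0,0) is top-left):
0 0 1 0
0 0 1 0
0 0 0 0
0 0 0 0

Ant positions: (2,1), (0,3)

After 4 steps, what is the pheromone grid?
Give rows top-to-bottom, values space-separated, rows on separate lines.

After step 1: ants at (1,1),(0,2)
  0 0 2 0
  0 1 0 0
  0 0 0 0
  0 0 0 0
After step 2: ants at (0,1),(0,3)
  0 1 1 1
  0 0 0 0
  0 0 0 0
  0 0 0 0
After step 3: ants at (0,2),(0,2)
  0 0 4 0
  0 0 0 0
  0 0 0 0
  0 0 0 0
After step 4: ants at (0,3),(0,3)
  0 0 3 3
  0 0 0 0
  0 0 0 0
  0 0 0 0

0 0 3 3
0 0 0 0
0 0 0 0
0 0 0 0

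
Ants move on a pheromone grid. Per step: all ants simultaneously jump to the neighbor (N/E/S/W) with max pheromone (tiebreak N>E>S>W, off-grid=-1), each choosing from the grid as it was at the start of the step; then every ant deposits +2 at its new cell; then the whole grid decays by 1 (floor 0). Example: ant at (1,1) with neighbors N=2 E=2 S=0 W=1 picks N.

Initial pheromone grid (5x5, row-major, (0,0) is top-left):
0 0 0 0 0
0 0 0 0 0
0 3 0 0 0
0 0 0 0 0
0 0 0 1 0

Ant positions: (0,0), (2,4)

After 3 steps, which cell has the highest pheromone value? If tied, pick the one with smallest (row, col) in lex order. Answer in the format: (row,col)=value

Answer: (0,3)=1

Derivation:
Step 1: ant0:(0,0)->E->(0,1) | ant1:(2,4)->N->(1,4)
  grid max=2 at (2,1)
Step 2: ant0:(0,1)->E->(0,2) | ant1:(1,4)->N->(0,4)
  grid max=1 at (0,2)
Step 3: ant0:(0,2)->E->(0,3) | ant1:(0,4)->S->(1,4)
  grid max=1 at (0,3)
Final grid:
  0 0 0 1 0
  0 0 0 0 1
  0 0 0 0 0
  0 0 0 0 0
  0 0 0 0 0
Max pheromone 1 at (0,3)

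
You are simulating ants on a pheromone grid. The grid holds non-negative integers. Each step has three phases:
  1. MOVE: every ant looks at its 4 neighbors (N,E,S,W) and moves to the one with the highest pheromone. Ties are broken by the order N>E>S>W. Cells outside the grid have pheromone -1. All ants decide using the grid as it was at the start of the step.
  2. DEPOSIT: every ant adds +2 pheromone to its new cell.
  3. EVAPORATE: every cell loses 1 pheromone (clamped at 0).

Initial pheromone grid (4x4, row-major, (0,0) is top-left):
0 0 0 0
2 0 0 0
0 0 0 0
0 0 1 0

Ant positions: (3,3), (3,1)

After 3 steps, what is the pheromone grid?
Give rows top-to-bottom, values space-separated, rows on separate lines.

After step 1: ants at (3,2),(3,2)
  0 0 0 0
  1 0 0 0
  0 0 0 0
  0 0 4 0
After step 2: ants at (2,2),(2,2)
  0 0 0 0
  0 0 0 0
  0 0 3 0
  0 0 3 0
After step 3: ants at (3,2),(3,2)
  0 0 0 0
  0 0 0 0
  0 0 2 0
  0 0 6 0

0 0 0 0
0 0 0 0
0 0 2 0
0 0 6 0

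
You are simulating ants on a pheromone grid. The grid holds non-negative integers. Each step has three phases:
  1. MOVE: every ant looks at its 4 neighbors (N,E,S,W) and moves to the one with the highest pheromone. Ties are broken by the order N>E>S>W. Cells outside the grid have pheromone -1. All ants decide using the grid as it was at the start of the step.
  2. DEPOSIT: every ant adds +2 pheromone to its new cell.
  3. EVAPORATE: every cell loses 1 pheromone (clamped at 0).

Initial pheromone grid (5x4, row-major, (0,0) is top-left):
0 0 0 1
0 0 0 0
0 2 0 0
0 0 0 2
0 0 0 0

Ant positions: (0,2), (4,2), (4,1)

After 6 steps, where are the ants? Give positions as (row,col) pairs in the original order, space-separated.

Step 1: ant0:(0,2)->E->(0,3) | ant1:(4,2)->N->(3,2) | ant2:(4,1)->N->(3,1)
  grid max=2 at (0,3)
Step 2: ant0:(0,3)->S->(1,3) | ant1:(3,2)->E->(3,3) | ant2:(3,1)->N->(2,1)
  grid max=2 at (2,1)
Step 3: ant0:(1,3)->N->(0,3) | ant1:(3,3)->N->(2,3) | ant2:(2,1)->N->(1,1)
  grid max=2 at (0,3)
Step 4: ant0:(0,3)->S->(1,3) | ant1:(2,3)->S->(3,3) | ant2:(1,1)->S->(2,1)
  grid max=2 at (2,1)
Step 5: ant0:(1,3)->N->(0,3) | ant1:(3,3)->N->(2,3) | ant2:(2,1)->N->(1,1)
  grid max=2 at (0,3)
Step 6: ant0:(0,3)->S->(1,3) | ant1:(2,3)->S->(3,3) | ant2:(1,1)->S->(2,1)
  grid max=2 at (2,1)

(1,3) (3,3) (2,1)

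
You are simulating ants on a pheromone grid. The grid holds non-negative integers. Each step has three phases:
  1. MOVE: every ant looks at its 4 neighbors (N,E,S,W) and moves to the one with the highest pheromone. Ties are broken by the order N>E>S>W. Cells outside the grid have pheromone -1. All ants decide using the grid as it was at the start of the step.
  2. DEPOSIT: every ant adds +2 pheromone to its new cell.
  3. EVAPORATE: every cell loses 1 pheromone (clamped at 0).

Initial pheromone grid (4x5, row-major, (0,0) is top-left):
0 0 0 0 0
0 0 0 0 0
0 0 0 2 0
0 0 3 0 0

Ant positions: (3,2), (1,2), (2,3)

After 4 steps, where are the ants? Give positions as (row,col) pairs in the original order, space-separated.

Step 1: ant0:(3,2)->N->(2,2) | ant1:(1,2)->N->(0,2) | ant2:(2,3)->N->(1,3)
  grid max=2 at (3,2)
Step 2: ant0:(2,2)->S->(3,2) | ant1:(0,2)->E->(0,3) | ant2:(1,3)->S->(2,3)
  grid max=3 at (3,2)
Step 3: ant0:(3,2)->N->(2,2) | ant1:(0,3)->E->(0,4) | ant2:(2,3)->N->(1,3)
  grid max=2 at (3,2)
Step 4: ant0:(2,2)->S->(3,2) | ant1:(0,4)->S->(1,4) | ant2:(1,3)->S->(2,3)
  grid max=3 at (3,2)

(3,2) (1,4) (2,3)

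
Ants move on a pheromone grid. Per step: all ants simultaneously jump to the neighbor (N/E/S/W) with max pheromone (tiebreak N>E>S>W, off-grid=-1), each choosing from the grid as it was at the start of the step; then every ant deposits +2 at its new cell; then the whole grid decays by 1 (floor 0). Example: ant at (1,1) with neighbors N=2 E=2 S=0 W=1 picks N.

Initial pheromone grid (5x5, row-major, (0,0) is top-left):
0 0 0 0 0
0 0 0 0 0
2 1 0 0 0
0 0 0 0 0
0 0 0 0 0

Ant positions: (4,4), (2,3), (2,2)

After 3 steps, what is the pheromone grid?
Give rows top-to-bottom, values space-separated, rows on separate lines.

After step 1: ants at (3,4),(1,3),(2,1)
  0 0 0 0 0
  0 0 0 1 0
  1 2 0 0 0
  0 0 0 0 1
  0 0 0 0 0
After step 2: ants at (2,4),(0,3),(2,0)
  0 0 0 1 0
  0 0 0 0 0
  2 1 0 0 1
  0 0 0 0 0
  0 0 0 0 0
After step 3: ants at (1,4),(0,4),(2,1)
  0 0 0 0 1
  0 0 0 0 1
  1 2 0 0 0
  0 0 0 0 0
  0 0 0 0 0

0 0 0 0 1
0 0 0 0 1
1 2 0 0 0
0 0 0 0 0
0 0 0 0 0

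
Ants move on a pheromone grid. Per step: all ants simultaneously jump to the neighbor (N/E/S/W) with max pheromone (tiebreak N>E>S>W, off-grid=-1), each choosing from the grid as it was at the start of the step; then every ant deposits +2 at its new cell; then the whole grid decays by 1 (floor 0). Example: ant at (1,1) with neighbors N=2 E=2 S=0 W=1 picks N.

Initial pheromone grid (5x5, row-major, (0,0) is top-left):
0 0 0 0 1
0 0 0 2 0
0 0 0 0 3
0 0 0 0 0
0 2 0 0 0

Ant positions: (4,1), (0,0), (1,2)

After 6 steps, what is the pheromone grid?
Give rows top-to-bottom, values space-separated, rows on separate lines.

After step 1: ants at (3,1),(0,1),(1,3)
  0 1 0 0 0
  0 0 0 3 0
  0 0 0 0 2
  0 1 0 0 0
  0 1 0 0 0
After step 2: ants at (4,1),(0,2),(0,3)
  0 0 1 1 0
  0 0 0 2 0
  0 0 0 0 1
  0 0 0 0 0
  0 2 0 0 0
After step 3: ants at (3,1),(0,3),(1,3)
  0 0 0 2 0
  0 0 0 3 0
  0 0 0 0 0
  0 1 0 0 0
  0 1 0 0 0
After step 4: ants at (4,1),(1,3),(0,3)
  0 0 0 3 0
  0 0 0 4 0
  0 0 0 0 0
  0 0 0 0 0
  0 2 0 0 0
After step 5: ants at (3,1),(0,3),(1,3)
  0 0 0 4 0
  0 0 0 5 0
  0 0 0 0 0
  0 1 0 0 0
  0 1 0 0 0
After step 6: ants at (4,1),(1,3),(0,3)
  0 0 0 5 0
  0 0 0 6 0
  0 0 0 0 0
  0 0 0 0 0
  0 2 0 0 0

0 0 0 5 0
0 0 0 6 0
0 0 0 0 0
0 0 0 0 0
0 2 0 0 0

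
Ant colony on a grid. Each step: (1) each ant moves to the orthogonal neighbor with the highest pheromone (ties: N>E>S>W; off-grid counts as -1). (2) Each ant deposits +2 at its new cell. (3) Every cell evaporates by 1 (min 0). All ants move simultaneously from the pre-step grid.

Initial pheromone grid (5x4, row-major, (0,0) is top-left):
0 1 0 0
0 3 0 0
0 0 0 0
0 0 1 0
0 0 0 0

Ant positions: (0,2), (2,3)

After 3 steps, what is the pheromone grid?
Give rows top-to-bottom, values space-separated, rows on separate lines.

After step 1: ants at (0,1),(1,3)
  0 2 0 0
  0 2 0 1
  0 0 0 0
  0 0 0 0
  0 0 0 0
After step 2: ants at (1,1),(0,3)
  0 1 0 1
  0 3 0 0
  0 0 0 0
  0 0 0 0
  0 0 0 0
After step 3: ants at (0,1),(1,3)
  0 2 0 0
  0 2 0 1
  0 0 0 0
  0 0 0 0
  0 0 0 0

0 2 0 0
0 2 0 1
0 0 0 0
0 0 0 0
0 0 0 0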